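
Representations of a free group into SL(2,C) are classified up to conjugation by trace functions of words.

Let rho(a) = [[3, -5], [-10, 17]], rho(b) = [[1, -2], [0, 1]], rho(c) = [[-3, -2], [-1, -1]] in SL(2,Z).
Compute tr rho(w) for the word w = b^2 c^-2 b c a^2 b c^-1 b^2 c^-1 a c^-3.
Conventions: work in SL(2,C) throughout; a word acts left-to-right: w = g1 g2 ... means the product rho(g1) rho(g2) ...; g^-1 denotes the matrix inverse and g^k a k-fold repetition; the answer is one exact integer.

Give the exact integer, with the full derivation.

563612382

rho(b) = [[1, -2], [0, 1]]
... * rho(b) = [[1, -2], [0, 1]]  ->  [[1, -4], [0, 1]]
... * rho(c^-1) = [[-1, 2], [1, -3]]  ->  [[-5, 14], [1, -3]]
... * rho(c^-1) = [[-1, 2], [1, -3]]  ->  [[19, -52], [-4, 11]]
... * rho(b) = [[1, -2], [0, 1]]  ->  [[19, -90], [-4, 19]]
... * rho(c) = [[-3, -2], [-1, -1]]  ->  [[33, 52], [-7, -11]]
... * rho(a) = [[3, -5], [-10, 17]]  ->  [[-421, 719], [89, -152]]
... * rho(a) = [[3, -5], [-10, 17]]  ->  [[-8453, 14328], [1787, -3029]]
... * rho(b) = [[1, -2], [0, 1]]  ->  [[-8453, 31234], [1787, -6603]]
... * rho(c^-1) = [[-1, 2], [1, -3]]  ->  [[39687, -110608], [-8390, 23383]]
... * rho(b) = [[1, -2], [0, 1]]  ->  [[39687, -189982], [-8390, 40163]]
... * rho(b) = [[1, -2], [0, 1]]  ->  [[39687, -269356], [-8390, 56943]]
... * rho(c^-1) = [[-1, 2], [1, -3]]  ->  [[-309043, 887442], [65333, -187609]]
... * rho(a) = [[3, -5], [-10, 17]]  ->  [[-9801549, 16631729], [2072089, -3516018]]
... * rho(c^-1) = [[-1, 2], [1, -3]]  ->  [[26433278, -69498285], [-5588107, 14692232]]
... * rho(c^-1) = [[-1, 2], [1, -3]]  ->  [[-95931563, 261361411], [20280339, -55252910]]
... * rho(c^-1) = [[-1, 2], [1, -3]]  ->  [[357292974, -975947359], [-75533249, 206319408]]
tr = 357292974 + 206319408 = 563612382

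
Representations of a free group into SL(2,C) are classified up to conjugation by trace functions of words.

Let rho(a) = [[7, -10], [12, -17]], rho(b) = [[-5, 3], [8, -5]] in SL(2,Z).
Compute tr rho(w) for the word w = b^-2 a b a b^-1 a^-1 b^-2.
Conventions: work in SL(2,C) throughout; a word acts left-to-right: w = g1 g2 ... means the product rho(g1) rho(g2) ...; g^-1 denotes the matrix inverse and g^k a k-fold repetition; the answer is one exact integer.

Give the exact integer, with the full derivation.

-2254970

rho(b^-1) = [[-5, -3], [-8, -5]]
... * rho(b^-1) = [[-5, -3], [-8, -5]]  ->  [[49, 30], [80, 49]]
... * rho(a) = [[7, -10], [12, -17]]  ->  [[703, -1000], [1148, -1633]]
... * rho(b) = [[-5, 3], [8, -5]]  ->  [[-11515, 7109], [-18804, 11609]]
... * rho(a) = [[7, -10], [12, -17]]  ->  [[4703, -5703], [7680, -9313]]
... * rho(b^-1) = [[-5, -3], [-8, -5]]  ->  [[22109, 14406], [36104, 23525]]
... * rho(a^-1) = [[-17, 10], [-12, 7]]  ->  [[-548725, 321932], [-896068, 525715]]
... * rho(b^-1) = [[-5, -3], [-8, -5]]  ->  [[168169, 36515], [274620, 59629]]
... * rho(b^-1) = [[-5, -3], [-8, -5]]  ->  [[-1132965, -687082], [-1850132, -1122005]]
tr = -1132965 + -1122005 = -2254970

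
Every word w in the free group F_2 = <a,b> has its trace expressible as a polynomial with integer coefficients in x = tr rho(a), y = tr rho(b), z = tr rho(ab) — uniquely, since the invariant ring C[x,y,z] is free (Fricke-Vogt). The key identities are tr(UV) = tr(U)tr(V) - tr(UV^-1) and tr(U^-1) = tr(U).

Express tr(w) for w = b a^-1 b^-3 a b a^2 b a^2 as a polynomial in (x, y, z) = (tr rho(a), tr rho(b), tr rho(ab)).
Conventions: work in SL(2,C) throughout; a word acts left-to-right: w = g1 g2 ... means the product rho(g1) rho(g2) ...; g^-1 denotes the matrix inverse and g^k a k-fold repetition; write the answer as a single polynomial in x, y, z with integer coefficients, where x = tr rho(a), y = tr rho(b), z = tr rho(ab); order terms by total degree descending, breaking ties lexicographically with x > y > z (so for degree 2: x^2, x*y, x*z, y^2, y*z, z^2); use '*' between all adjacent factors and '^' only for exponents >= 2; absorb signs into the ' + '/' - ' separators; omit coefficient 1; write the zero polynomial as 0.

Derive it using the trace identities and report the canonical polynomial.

next, trace(b a b a) = trace(a b) trace(a b) - trace(1)   [split at repeated a] = z^2 - 2
and trace(b a b) = trace(b) trace(a b) - trace(a) = y*z - x
next, trace(b a^2 b a) = trace(a) trace(b a b a) - trace(b a b) = x*z^2 - y*z - x
next, trace(a^2 b) = trace(a) trace(b a) - trace(b) = x*z - y
trace(a^2) = trace(a) trace(a) - trace(1) = x^2 - 2
trace(b a^2 b) = trace(b) trace(a^2 b) - trace(a^2) = x*y*z - x^2 - y^2 + 2
and trace(a b a^2 b a) = trace(a) trace(b a^2 b a) - trace(b a^2 b) = x^2*z^2 - 2*x*y*z + y^2 - 2
trace(a b a^2 b a^2) = trace(a) trace(a b a^2 b a) - trace(a b a^2 b) = x^3*z^2 - 2*x^2*y*z + x*y^2 - x*z^2 + y*z - x
trace(b a b a b a) = trace(b a) trace(b a b a) - trace(b^-1 a^-1)   [split at repeated b] = z^3 - 3*z
trace(b a b a b) = trace(b) trace(a b a b) - trace(a b a) = y*z^2 - x*z - y
trace(b a b a^2 b a) = trace(a) trace(b a b a b a) - trace(b a b a b) = x*z^3 - y*z^2 - 2*x*z + y
trace(a b a^2) = trace(a) trace(a b a) - trace(a b) = x^2*z - x*y - z
and trace(b a b a^2 b) = trace(b) trace(a b a^2 b) - trace(a b a^2) = x*y*z^2 - x^2*z - y^2*z + z
next, trace(b a^2 b a^2 b a) = trace(a) trace(b a b a^2 b a) - trace(b a b a^2 b) = x^2*z^3 - 2*x*y*z^2 - x^2*z + y^2*z + x*y - z
and trace(b a^2 b^2) = trace(b) trace(b a^2 b) - trace(b a^2) = x*y^2*z - x^2*y - y^3 - x*z + 3*y
next, trace(b a^2 b a^2 b) = trace(a) trace(b a^2 b^2 a) - trace(b a^2 b^2) = x^2*y*z^2 - x^3*z - 2*x*y^2*z + x^2*y + y^3 + 2*x*z - 3*y
trace(a b a^2 b a^2 b a) = trace(a) trace(b a^2 b a^2 b a) - trace(b a^2 b a^2 b) = x^3*z^3 - 3*x^2*y*z^2 + 3*x*y^2*z - y^3 - 3*x*z + 3*y
trace(b a b a b a b a) = trace(a b a b) trace(a b a b) - trace(1)   [split at repeated a] = z^4 - 4*z^2 + 2
and trace(b a b a b a b) = trace(b) trace(a b a b a b) - trace(a b a b a) = y*z^3 - x*z^2 - 2*y*z + x
trace(b a^2 b a b a b a) = trace(a) trace(b a b a b a b a) - trace(b a b a b a b) = x*z^4 - y*z^3 - 3*x*z^2 + 2*y*z + x
and trace(b a b a b^2) = trace(b) trace(a b a b^2) - trace(a b a b) = y^2*z^2 - x*y*z - y^2 - z^2 + 2
next, trace(b a^2 b a b a b) = trace(a) trace(b a b a b^2 a) - trace(b a b a b^2) = x*y*z^3 - x^2*z^2 - y^2*z^2 - x*y*z + x^2 + y^2 + z^2 - 2
next, trace(a b a^2 b a^2 b a b) = trace(a) trace(b a^2 b a b a b a) - trace(b a^2 b a b a b) = x^2*z^4 - 2*x*y*z^3 - 2*x^2*z^2 + y^2*z^2 + 3*x*y*z - y^2 - z^2 + 2
next, trace(b^-1 a b a^2 b a^2 b a) = trace(a b a^2 b a^2 b a) trace(b) - trace(a b a^2 b a^2 b a b) = x^3*y*z^3 - 3*x^2*y^2*z^2 - x^2*z^4 + 3*x*y^3*z + 2*x*y*z^3 + 2*x^2*z^2 - y^4 - y^2*z^2 - 6*x*y*z + 4*y^2 + z^2 - 2
and trace(a b a^2 b a^2 b a^-1 b^-1) = trace(b^-1 a b a^2 b a^2 b) trace(a) - trace(b^-1 a b a^2 b a^2 b a) = -x^3*y*z^3 + x^4*z^2 + 3*x^2*y^2*z^2 + x^2*z^4 - 2*x^3*y*z - 3*x*y^3*z - 2*x*y*z^3 + x^2*y^2 - 3*x^2*z^2 + y^4 + y^2*z^2 + 7*x*y*z - x^2 - 4*y^2 - z^2 + 2
and trace(b^-1 a b a^2 b a^2 b a^-1 b^-1) = trace(a b a^2 b a^2 b a^-1 b^-1) trace(b) - trace(a b a^2 b a^2 b a^-1) = -x^3*y^2*z^3 + x^4*y*z^2 + 3*x^2*y^3*z^2 + x^2*y*z^4 - 2*x^3*y^2*z - 3*x*y^4*z - 2*x*y^2*z^3 + x^2*y^3 - 4*x^2*y*z^2 + y^5 + y^3*z^2 + x^3*z + 9*x*y^2*z - 2*x^2*y - 5*y^3 - y*z^2 - 2*x*z + 5*y
trace(b a^-1 b^-3 a b a^2 b a^2) = trace(b^-1 a b a^2 b a^2 b a^-1 b^-1) trace(b) - trace(b^-1 a b a^2 b a^2 b a^-1) = -x^3*y^3*z^3 + x^4*y^2*z^2 + 3*x^2*y^4*z^2 + x^2*y^2*z^4 - 2*x^3*y^3*z + x^3*y*z^3 - 3*x*y^5*z - 2*x*y^3*z^3 - x^4*z^2 + x^2*y^4 - 7*x^2*y^2*z^2 - x^2*z^4 + y^6 + y^4*z^2 + 3*x^3*y*z + 12*x*y^3*z + 2*x*y*z^3 - 3*x^2*y^2 + 3*x^2*z^2 - 6*y^4 - 2*y^2*z^2 - 9*x*y*z + x^2 + 9*y^2 + z^2 - 2

-x^3*y^3*z^3 + x^4*y^2*z^2 + 3*x^2*y^4*z^2 + x^2*y^2*z^4 - 2*x^3*y^3*z + x^3*y*z^3 - 3*x*y^5*z - 2*x*y^3*z^3 - x^4*z^2 + x^2*y^4 - 7*x^2*y^2*z^2 - x^2*z^4 + y^6 + y^4*z^2 + 3*x^3*y*z + 12*x*y^3*z + 2*x*y*z^3 - 3*x^2*y^2 + 3*x^2*z^2 - 6*y^4 - 2*y^2*z^2 - 9*x*y*z + x^2 + 9*y^2 + z^2 - 2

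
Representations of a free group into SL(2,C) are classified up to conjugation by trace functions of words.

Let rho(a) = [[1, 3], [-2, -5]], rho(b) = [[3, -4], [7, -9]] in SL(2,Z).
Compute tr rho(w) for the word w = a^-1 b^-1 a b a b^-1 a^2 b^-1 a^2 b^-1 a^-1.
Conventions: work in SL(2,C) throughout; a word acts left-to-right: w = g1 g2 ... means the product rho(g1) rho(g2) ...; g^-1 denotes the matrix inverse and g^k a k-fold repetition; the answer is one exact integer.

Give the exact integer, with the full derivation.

rho(a^-1) = [[-5, -3], [2, 1]]
... * rho(b^-1) = [[-9, 4], [-7, 3]]  ->  [[66, -29], [-25, 11]]
... * rho(a) = [[1, 3], [-2, -5]]  ->  [[124, 343], [-47, -130]]
... * rho(b) = [[3, -4], [7, -9]]  ->  [[2773, -3583], [-1051, 1358]]
... * rho(a) = [[1, 3], [-2, -5]]  ->  [[9939, 26234], [-3767, -9943]]
... * rho(b^-1) = [[-9, 4], [-7, 3]]  ->  [[-273089, 118458], [103504, -44897]]
... * rho(a) = [[1, 3], [-2, -5]]  ->  [[-510005, -1411557], [193298, 534997]]
... * rho(a) = [[1, 3], [-2, -5]]  ->  [[2313109, 5527770], [-876696, -2095091]]
... * rho(b^-1) = [[-9, 4], [-7, 3]]  ->  [[-59512371, 25835746], [22555901, -9792057]]
... * rho(a) = [[1, 3], [-2, -5]]  ->  [[-111183863, -307715843], [42140015, 116627988]]
... * rho(a) = [[1, 3], [-2, -5]]  ->  [[504247823, 1205027626], [-191115961, -456719895]]
... * rho(b^-1) = [[-9, 4], [-7, 3]]  ->  [[-12973423789, 5632074170], [4917082914, -2134623529]]
... * rho(a^-1) = [[-5, -3], [2, 1]]  ->  [[76131267285, 44552345537], [-28854661628, -16885872271]]
tr = 76131267285 + -16885872271 = 59245395014

59245395014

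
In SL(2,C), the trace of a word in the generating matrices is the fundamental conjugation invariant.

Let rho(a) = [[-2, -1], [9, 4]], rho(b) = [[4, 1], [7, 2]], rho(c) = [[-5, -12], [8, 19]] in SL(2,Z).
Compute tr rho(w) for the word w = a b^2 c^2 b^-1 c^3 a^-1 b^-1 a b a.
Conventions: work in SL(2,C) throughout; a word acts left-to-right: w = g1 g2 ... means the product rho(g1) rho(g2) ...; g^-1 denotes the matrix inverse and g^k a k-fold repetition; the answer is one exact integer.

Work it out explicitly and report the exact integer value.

3399376070

rho(a) = [[-2, -1], [9, 4]]
... * rho(b) = [[4, 1], [7, 2]]  ->  [[-15, -4], [64, 17]]
... * rho(b) = [[4, 1], [7, 2]]  ->  [[-88, -23], [375, 98]]
... * rho(c) = [[-5, -12], [8, 19]]  ->  [[256, 619], [-1091, -2638]]
... * rho(c) = [[-5, -12], [8, 19]]  ->  [[3672, 8689], [-15649, -37030]]
... * rho(b^-1) = [[2, -1], [-7, 4]]  ->  [[-53479, 31084], [227912, -132471]]
... * rho(c) = [[-5, -12], [8, 19]]  ->  [[516067, 1232344], [-2199328, -5251893]]
... * rho(c) = [[-5, -12], [8, 19]]  ->  [[7278417, 17221732], [-31018504, -73394031]]
... * rho(c) = [[-5, -12], [8, 19]]  ->  [[101381771, 239871904], [-432059728, -1022264541]]
... * rho(a^-1) = [[4, 1], [-9, -2]]  ->  [[-1753320052, -378362037], [7472141957, 1612469354]]
... * rho(b^-1) = [[2, -1], [-7, 4]]  ->  [[-858105845, 239871904], [3656998436, -1022264541]]
... * rho(a) = [[-2, -1], [9, 4]]  ->  [[3875058826, 1817593461], [-16514377741, -7746056600]]
... * rho(b) = [[4, 1], [7, 2]]  ->  [[28223389531, 7510245748], [-120279907164, -32006490941]]
... * rho(a) = [[-2, -1], [9, 4]]  ->  [[11145432670, 1817593461], [-47498604141, -7746056600]]
tr = 11145432670 + -7746056600 = 3399376070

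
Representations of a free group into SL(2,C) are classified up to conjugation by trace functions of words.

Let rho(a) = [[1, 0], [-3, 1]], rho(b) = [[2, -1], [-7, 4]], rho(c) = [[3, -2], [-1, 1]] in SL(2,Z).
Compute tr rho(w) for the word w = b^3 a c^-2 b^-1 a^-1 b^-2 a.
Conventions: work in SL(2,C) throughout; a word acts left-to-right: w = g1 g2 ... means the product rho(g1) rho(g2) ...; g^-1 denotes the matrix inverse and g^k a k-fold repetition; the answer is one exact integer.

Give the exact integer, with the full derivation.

rho(b) = [[2, -1], [-7, 4]]
... * rho(b) = [[2, -1], [-7, 4]]  ->  [[11, -6], [-42, 23]]
... * rho(b) = [[2, -1], [-7, 4]]  ->  [[64, -35], [-245, 134]]
... * rho(a) = [[1, 0], [-3, 1]]  ->  [[169, -35], [-647, 134]]
... * rho(c^-1) = [[1, 2], [1, 3]]  ->  [[134, 233], [-513, -892]]
... * rho(c^-1) = [[1, 2], [1, 3]]  ->  [[367, 967], [-1405, -3702]]
... * rho(b^-1) = [[4, 1], [7, 2]]  ->  [[8237, 2301], [-31534, -8809]]
... * rho(a^-1) = [[1, 0], [3, 1]]  ->  [[15140, 2301], [-57961, -8809]]
... * rho(b^-1) = [[4, 1], [7, 2]]  ->  [[76667, 19742], [-293507, -75579]]
... * rho(b^-1) = [[4, 1], [7, 2]]  ->  [[444862, 116151], [-1703081, -444665]]
... * rho(a) = [[1, 0], [-3, 1]]  ->  [[96409, 116151], [-369086, -444665]]
tr = 96409 + -444665 = -348256

-348256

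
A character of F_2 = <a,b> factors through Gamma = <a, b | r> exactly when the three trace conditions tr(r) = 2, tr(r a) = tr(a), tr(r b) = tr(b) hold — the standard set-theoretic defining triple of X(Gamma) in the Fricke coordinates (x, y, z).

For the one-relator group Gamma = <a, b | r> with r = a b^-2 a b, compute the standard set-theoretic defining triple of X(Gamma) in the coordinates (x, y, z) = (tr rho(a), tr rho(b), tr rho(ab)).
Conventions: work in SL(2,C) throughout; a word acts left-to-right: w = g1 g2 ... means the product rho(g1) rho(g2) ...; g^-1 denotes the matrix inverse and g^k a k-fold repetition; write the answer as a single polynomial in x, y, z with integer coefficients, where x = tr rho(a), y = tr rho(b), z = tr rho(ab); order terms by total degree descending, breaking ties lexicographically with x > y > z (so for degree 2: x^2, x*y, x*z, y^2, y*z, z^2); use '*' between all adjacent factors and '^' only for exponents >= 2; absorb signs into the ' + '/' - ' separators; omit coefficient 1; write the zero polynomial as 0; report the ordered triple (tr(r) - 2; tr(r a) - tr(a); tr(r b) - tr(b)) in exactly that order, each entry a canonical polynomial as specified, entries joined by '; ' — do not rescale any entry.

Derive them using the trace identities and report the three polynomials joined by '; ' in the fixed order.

x*y^2*z - y^3 - y*z^2 - x*z + 3*y - 2; x^2*y^2*z - x*y^3 - x*y*z^2 - x^2*z + 2*x*y - x + z; x*y^3*z - x^2*y^2 - y^4 - y^2*z^2 + x^2 + 4*y^2 - y - 2

so tr(a b a) = tr(a) * tr(b a) - tr(b) = x*z - y
so tr(a b a b) = tr(b a) * tr(b a) - tr(1)   [split at repeated b] = z^2 - 2
tr(b^-1 a b a) = tr(a b a) * tr(b) - tr(a b a b) = x*y*z - y^2 - z^2 + 2
so tr(a b^-2 a b) = tr(b^-1 a b a) * tr(b) - tr(b^-1 a b a b) = x*y^2*z - y^3 - y*z^2 - x*z + 3*y
so tr(a b a^2) = tr(a) * tr(b a^2) - tr(b a) = x^2*z - x*y - z
tr(b a b) = tr(b) * tr(a b) - tr(a) = y*z - x
tr(a b a^2 b) = tr(a) * tr(b a b a) - tr(b a b) = x*z^2 - y*z - x
reduce: tr(a b a^2 b^-1) = tr(a b a^2) * tr(b) - tr(a b a^2 b) = x^2*y*z - x*y^2 - x*z^2 + x
tr(a b^-2 a b a) = tr(a b a^2 b^-1) * tr(b) - tr(a b a^2) = x^2*y^2*z - x*y^3 - x*y*z^2 - x^2*z + 2*x*y + z
tr(b^2) = tr(b) * tr(b) - tr(1)   [square of b] = y^2 - 2
reduce: tr(a b^2 a) = tr(a) * tr(b^2 a) - tr(b^2)   [square of a] = x*y*z - x^2 - y^2 + 2
so tr(a b^2 a b) = tr(b) * tr(a b a b) - tr(a b a)   [square of b] = y*z^2 - x*z - y
reduce: tr(b^-1 a b^2 a) = tr(a b^2 a) * tr(b) - tr(a b^2 a b)   [inverse elimination on b] = x*y^2*z - x^2*y - y^3 - y*z^2 + x*z + 3*y
reduce: tr(a b^-2 a b^2) = tr(b^-1 a b^2 a) * tr(b) - tr(b^-1 a b^2 a b)   [inverse elimination on b] = x*y^3*z - x^2*y^2 - y^4 - y^2*z^2 + x^2 + 4*y^2 - 2
assemble the triple (tr(r) - 2; tr(r a) - x; tr(r b) - y)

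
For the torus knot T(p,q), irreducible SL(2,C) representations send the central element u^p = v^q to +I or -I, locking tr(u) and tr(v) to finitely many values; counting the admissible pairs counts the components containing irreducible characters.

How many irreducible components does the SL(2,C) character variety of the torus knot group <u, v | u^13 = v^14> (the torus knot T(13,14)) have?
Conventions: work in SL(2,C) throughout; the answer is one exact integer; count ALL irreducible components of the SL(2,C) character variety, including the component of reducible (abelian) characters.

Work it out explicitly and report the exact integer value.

79

For T(13,14): irreducibility forces the central element u^13 = v^14 to one of +I, -I.
So on each irreducible component the traces are pinned: tr(u) = 2*cos(pi*alpha/13) with 1 <= alpha <= 12, tr(v) = 2*cos(pi*beta/14) with 1 <= beta <= 13.
The two central values (-1)^alpha I and (-1)^beta I must be the same matrix, so alpha and beta share a parity.
Enumerate parity-matched pairs: 6*7 odd-odd plus 6*6 even-even gives 78.
That is 78 components of irreducible characters, and with the reducible (abelian) component the total is 79.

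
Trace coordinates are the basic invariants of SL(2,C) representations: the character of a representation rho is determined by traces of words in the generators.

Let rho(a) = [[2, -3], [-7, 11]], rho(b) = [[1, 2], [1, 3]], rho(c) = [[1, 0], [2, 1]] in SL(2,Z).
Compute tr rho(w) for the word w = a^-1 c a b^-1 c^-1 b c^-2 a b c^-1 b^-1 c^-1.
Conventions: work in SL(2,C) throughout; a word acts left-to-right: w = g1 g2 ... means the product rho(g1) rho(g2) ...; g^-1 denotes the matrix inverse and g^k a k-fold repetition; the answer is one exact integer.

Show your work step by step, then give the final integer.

-72091

rho(a^-1) = [[11, 3], [7, 2]]
... * rho(c) = [[1, 0], [2, 1]]  ->  [[17, 3], [11, 2]]
... * rho(a) = [[2, -3], [-7, 11]]  ->  [[13, -18], [8, -11]]
... * rho(b^-1) = [[3, -2], [-1, 1]]  ->  [[57, -44], [35, -27]]
... * rho(c^-1) = [[1, 0], [-2, 1]]  ->  [[145, -44], [89, -27]]
... * rho(b) = [[1, 2], [1, 3]]  ->  [[101, 158], [62, 97]]
... * rho(c^-1) = [[1, 0], [-2, 1]]  ->  [[-215, 158], [-132, 97]]
... * rho(c^-1) = [[1, 0], [-2, 1]]  ->  [[-531, 158], [-326, 97]]
... * rho(a) = [[2, -3], [-7, 11]]  ->  [[-2168, 3331], [-1331, 2045]]
... * rho(b) = [[1, 2], [1, 3]]  ->  [[1163, 5657], [714, 3473]]
... * rho(c^-1) = [[1, 0], [-2, 1]]  ->  [[-10151, 5657], [-6232, 3473]]
... * rho(b^-1) = [[3, -2], [-1, 1]]  ->  [[-36110, 25959], [-22169, 15937]]
... * rho(c^-1) = [[1, 0], [-2, 1]]  ->  [[-88028, 25959], [-54043, 15937]]
tr = -88028 + 15937 = -72091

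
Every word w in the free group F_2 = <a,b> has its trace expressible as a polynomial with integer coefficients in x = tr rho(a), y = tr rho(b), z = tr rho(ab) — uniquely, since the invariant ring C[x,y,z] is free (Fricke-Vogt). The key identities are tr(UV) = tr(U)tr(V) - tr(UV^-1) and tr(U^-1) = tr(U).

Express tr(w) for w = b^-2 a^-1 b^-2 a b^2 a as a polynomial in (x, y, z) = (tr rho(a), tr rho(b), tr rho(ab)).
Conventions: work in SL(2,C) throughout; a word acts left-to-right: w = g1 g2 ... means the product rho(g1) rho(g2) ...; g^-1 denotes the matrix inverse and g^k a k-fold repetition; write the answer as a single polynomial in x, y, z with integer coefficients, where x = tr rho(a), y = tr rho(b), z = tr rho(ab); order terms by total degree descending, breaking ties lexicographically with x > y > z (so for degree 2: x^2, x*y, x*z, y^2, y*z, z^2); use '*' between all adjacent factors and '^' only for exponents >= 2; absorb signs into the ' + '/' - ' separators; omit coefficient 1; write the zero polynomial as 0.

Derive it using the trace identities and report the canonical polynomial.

x*y^4*z^2 - 2*x^2*y^3*z - y^5*z - y^3*z^3 + x^3*y^2 + x*y^4 + x*y^2*z^2 + 4*y^3*z - 3*x*y^2 - y*z - x

apply: tr(a^2 b) = tr(a)*tr(b a) - tr(b) = x*z - y
tr(a^2) = tr(a)*tr(a) - tr(1) = x^2 - 2
use: tr(a b^2 a) = tr(b)*tr(a^2 b) - tr(a^2) = x*y*z - x^2 - y^2 + 2
tr(a b a b) = tr(a b)*tr(a b) - tr(1) = z^2 - 2
use: tr(a b^2 a b) = tr(b)*tr(a b a b) - tr(a b a) = y*z^2 - x*z - y
apply: tr(b^-1 a b^2 a) = tr(a b^2 a)*tr(b) - tr(a b^2 a b) = x*y^2*z - x^2*y - y^3 - y*z^2 + x*z + 3*y
tr(b^-1 a b^2 a b^-1) = tr(b^-1 a b^2 a)*tr(b) - tr(b^-1 a b^2 a b) = x*y^3*z - x^2*y^2 - y^4 - y^2*z^2 + x^2 + 4*y^2 - 2
tr(a b^2) = tr(b)*tr(a b) - tr(a) = y*z - x
apply: tr(a^2 b^2 a) = tr(a)*tr(a b^2 a) - tr(a b^2) = x^2*y*z - x^3 - x*y^2 - y*z + 3*x
use: tr(b^2 a b) = tr(b)*tr(b a b) - tr(b a) = y^2*z - x*y - z
apply: tr(a^2 b^2 a b) = tr(a)*tr(b^2 a b a) - tr(b^2 a b) = x*y*z^2 - x^2*z - y^2*z + z
use: tr(a b^2 a b^-1 a) = tr(a^2 b^2 a)*tr(b) - tr(a^2 b^2 a b) = x^2*y^2*z - x^3*y - x*y^3 - x*y*z^2 + x^2*z + 3*x*y - z
use: tr(a b a b^2 a) = tr(a)*tr(b a b^2 a) - tr(b a b^2) = x*y*z^2 - x^2*z - y^2*z + z
tr(a b a b a b) = tr(b a)*tr(b a b a) - tr(b^-1 a^-1) = z^3 - 3*z
tr(a b a b a) = tr(a)*tr(b a b a) - tr(b a b) = x*z^2 - y*z - x
tr(a b a b^2 a b) = tr(b)*tr(a b a b a b) - tr(a b a b a) = y*z^3 - x*z^2 - 2*y*z + x
tr(a b^2 a b^-1 a b) = tr(a b a b^2 a)*tr(b) - tr(a b a b^2 a b) = x*y^2*z^2 - x^2*y*z - y^3*z - y*z^3 + x*z^2 + 3*y*z - x
apply: tr(b^-1 a b^2 a b^-1 a) = tr(a b^2 a b^-1 a)*tr(b) - tr(a b^2 a b^-1 a b) = x^2*y^3*z - x^3*y^2 - x*y^4 - 2*x*y^2*z^2 + 2*x^2*y*z + y^3*z + y*z^3 + 3*x*y^2 - x*z^2 - 4*y*z + x
tr(b^-1 a b^2 a b^-1 a^-1) = tr(b^-1 a b^2 a b^-1)*tr(a) - tr(b^-1 a b^2 a b^-1 a) = x*y^2*z^2 - 2*x^2*y*z - y^3*z - y*z^3 + x^3 + x*y^2 + x*z^2 + 4*y*z - 3*x
apply: tr(a^-1 b^-2 a b^2 a b^-1) = tr(b^-1 a b^2 a b^-1 a^-1)*tr(b) - tr(b^-1 a b^2 a b^-1 a^-1 b) = x*y^3*z^2 - 2*x^2*y^2*z - y^4*z - y^2*z^3 + x^3*y + x*y^3 + x*y*z^2 + 4*y^2*z - 3*x*y - z
tr(b^-2 a^-1 b^-2 a b^2 a) = tr(a^-1 b^-2 a b^2 a b^-1)*tr(b) - tr(a^-1 b^-2 a b^2 a) = x*y^4*z^2 - 2*x^2*y^3*z - y^5*z - y^3*z^3 + x^3*y^2 + x*y^4 + x*y^2*z^2 + 4*y^3*z - 3*x*y^2 - y*z - x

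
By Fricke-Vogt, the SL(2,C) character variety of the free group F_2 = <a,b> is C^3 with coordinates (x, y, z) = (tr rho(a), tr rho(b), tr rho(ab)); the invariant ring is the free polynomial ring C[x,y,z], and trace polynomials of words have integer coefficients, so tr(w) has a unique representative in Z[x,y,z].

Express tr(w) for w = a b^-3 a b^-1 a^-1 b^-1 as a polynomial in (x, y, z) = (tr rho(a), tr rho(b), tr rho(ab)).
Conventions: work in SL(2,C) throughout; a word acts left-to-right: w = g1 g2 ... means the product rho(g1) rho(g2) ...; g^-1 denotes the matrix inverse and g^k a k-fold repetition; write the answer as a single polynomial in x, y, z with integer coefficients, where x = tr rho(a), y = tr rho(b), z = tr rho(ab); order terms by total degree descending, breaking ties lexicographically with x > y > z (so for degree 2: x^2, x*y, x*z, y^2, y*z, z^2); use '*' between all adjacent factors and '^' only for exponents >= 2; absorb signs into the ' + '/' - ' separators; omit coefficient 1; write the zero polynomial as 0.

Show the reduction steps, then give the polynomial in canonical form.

x^2*y^4*z - x^3*y^3 - 2*x*y^3*z^2 - x^2*y^2*z + y^2*z^3 + 2*x^3*y + 2*x*y^3 + 3*x*y*z^2 - x^2*z - 2*y^2*z - z^3 - 5*x*y + 3*z

tr(b^-1 a) = tr(a) tr(b) - tr(a b) = x*y - z
tr(a b^-2) = tr(b^-1 a) tr(b) - tr(b^-1 a b) = x*y^2 - y*z - x
tr(b^-2 a b^-1) = tr(a b^-2) tr(b) - tr(a b^-1) = x*y^3 - y^2*z - 2*x*y + z
tr(a^2) = tr(a) tr(a) - tr(1) = x^2 - 2
tr(a^2 b) = tr(a) tr(b a) - tr(b) = x*z - y
tr(a^2 b^-1) = tr(a^2) tr(b) - tr(a^2 b) = x^2*y - x*z - y
tr(a b^-2 a) = tr(a^2 b^-1) tr(b) - tr(a^2) = x^2*y^2 - x*y*z - x^2 - y^2 + 2
tr(a^2 b a) = tr(a) tr(a b a) - tr(a b) = x^2*z - x*y - z
tr(b a b a) = tr(a b) tr(a b) - tr(1)   [split at repeated a] = z^2 - 2
tr(b a b) = tr(b) tr(a b) - tr(a) = y*z - x
tr(a^2 b a b) = tr(a) tr(b a b a) - tr(b a b) = x*z^2 - y*z - x
tr(b^-1 a^2 b a) = tr(a^2 b a) tr(b) - tr(a^2 b a b) = x^2*y*z - x*y^2 - x*z^2 + x
tr(a b a b^-2 a) = tr(b^-1 a^2 b a) tr(b) - tr(b^-1 a^2 b a b) = x^2*y^2*z - x*y^3 - x*y*z^2 - x^2*z + 2*x*y + z
tr(a b a b a b) = tr(b a b a) tr(b a) - tr(a b)   [split at repeated b] = z^3 - 3*z
tr(b^-1 a b a b a) = tr(a b a b a) tr(b) - tr(a b a b a b) = x*y*z^2 - y^2*z - z^3 - x*y + 3*z
tr(a b a b^-2 a b) = tr(b^-1 a b a b a) tr(b) - tr(b^-1 a b a b a b) = x*y^2*z^2 - y^3*z - y*z^3 - x*y^2 - x*z^2 + 4*y*z + x
tr(b a b^-2 a b^-1 a) = tr(a b a b^-2 a) tr(b) - tr(a b a b^-2 a b) = x^2*y^3*z - x*y^4 - 2*x*y^2*z^2 - x^2*y*z + y^3*z + y*z^3 + 3*x*y^2 + x*z^2 - 3*y*z - x
tr(a b^-2 a b^-1 a^-1 b) = tr(b a b^-2 a b^-1) tr(a) - tr(b a b^-2 a b^-1 a) = -x^2*y^3*z + x^3*y^2 + x*y^4 + 2*x*y^2*z^2 - y^3*z - y*z^3 - x^3 - 4*x*y^2 - x*z^2 + 3*y*z + 3*x
tr(a b^-1 a^-1 b^-1 a b^-2) = tr(a b^-2 a b^-1 a^-1) tr(b) - tr(a b^-2 a b^-1 a^-1 b) = x^2*y^3*z - x^3*y^2 - 2*x*y^2*z^2 + y*z^3 + x^3 + 2*x*y^2 + x*z^2 - 2*y*z - 3*x
tr(a b^-1 a b) = tr(a b a) tr(b) - tr(a b a b) = x*y*z - y^2 - z^2 + 2
tr(a b^-1 a b^-1) = tr(a b^-1 a) tr(b) - tr(a b^-1 a b) = x^2*y^2 - 2*x*y*z + z^2 - 2
tr(b^-1 a b^-1 a b^-1) = tr(a b^-1 a b^-1) tr(b) - tr(a b^-1 a) = x^2*y^3 - 2*x*y^2*z - x^2*y + y*z^2 + x*z - y
tr(a^3) = tr(a) tr(a^2) - tr(a) = x^3 - 3*x
tr(a b^-1 a^2) = tr(a^3) tr(b) - tr(a^3 b) = x^3*y - x^2*z - 2*x*y + z
tr(a b^-1 a b^-1 a) = tr(a b^-1 a^2) tr(b) - tr(a b^-1 a^2 b) = x^3*y^2 - 2*x^2*y*z - x*y^2 + x*z^2 + y*z - x
tr(a b^-1 a b a) = tr(a b a^2) tr(b) - tr(a b a^2 b) = x^2*y*z - x*y^2 - x*z^2 + x
tr(a b^-1 a b^-1 a b) = tr(a b^-1 a b a) tr(b) - tr(a b^-1 a b a b) = x^2*y^2*z - x*y^3 - 2*x*y*z^2 + y^2*z + z^3 + 2*x*y - 3*z
tr(b^-1 a b^-1 a b^-1 a) = tr(a b^-1 a b^-1 a) tr(b) - tr(a b^-1 a b^-1 a b) = x^3*y^3 - 3*x^2*y^2*z + 3*x*y*z^2 - z^3 - 3*x*y + 3*z
tr(a b^-1 a^-1 b^-1 a b^-1) = tr(b^-1 a b^-1 a b^-1) tr(a) - tr(b^-1 a b^-1 a b^-1 a) = x^2*y^2*z - x^3*y - 2*x*y*z^2 + x^2*z + z^3 + 2*x*y - 3*z
tr(a b^-3 a b^-1 a^-1 b^-1) = tr(a b^-1 a^-1 b^-1 a b^-2) tr(b) - tr(a b^-1 a^-1 b^-1 a b^-1) = x^2*y^4*z - x^3*y^3 - 2*x*y^3*z^2 - x^2*y^2*z + y^2*z^3 + 2*x^3*y + 2*x*y^3 + 3*x*y*z^2 - x^2*z - 2*y^2*z - z^3 - 5*x*y + 3*z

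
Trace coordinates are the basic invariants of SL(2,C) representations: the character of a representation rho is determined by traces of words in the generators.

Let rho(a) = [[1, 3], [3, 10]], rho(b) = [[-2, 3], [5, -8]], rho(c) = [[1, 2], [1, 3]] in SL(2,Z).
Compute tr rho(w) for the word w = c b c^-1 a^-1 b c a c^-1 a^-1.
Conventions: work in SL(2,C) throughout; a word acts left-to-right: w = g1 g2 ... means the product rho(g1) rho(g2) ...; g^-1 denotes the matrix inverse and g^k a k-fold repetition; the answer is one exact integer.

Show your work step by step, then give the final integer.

rho(c) = [[1, 2], [1, 3]]
... * rho(b) = [[-2, 3], [5, -8]]  ->  [[8, -13], [13, -21]]
... * rho(c^-1) = [[3, -2], [-1, 1]]  ->  [[37, -29], [60, -47]]
... * rho(a^-1) = [[10, -3], [-3, 1]]  ->  [[457, -140], [741, -227]]
... * rho(b) = [[-2, 3], [5, -8]]  ->  [[-1614, 2491], [-2617, 4039]]
... * rho(c) = [[1, 2], [1, 3]]  ->  [[877, 4245], [1422, 6883]]
... * rho(a) = [[1, 3], [3, 10]]  ->  [[13612, 45081], [22071, 73096]]
... * rho(c^-1) = [[3, -2], [-1, 1]]  ->  [[-4245, 17857], [-6883, 28954]]
... * rho(a^-1) = [[10, -3], [-3, 1]]  ->  [[-96021, 30592], [-155692, 49603]]
tr = -96021 + 49603 = -46418

-46418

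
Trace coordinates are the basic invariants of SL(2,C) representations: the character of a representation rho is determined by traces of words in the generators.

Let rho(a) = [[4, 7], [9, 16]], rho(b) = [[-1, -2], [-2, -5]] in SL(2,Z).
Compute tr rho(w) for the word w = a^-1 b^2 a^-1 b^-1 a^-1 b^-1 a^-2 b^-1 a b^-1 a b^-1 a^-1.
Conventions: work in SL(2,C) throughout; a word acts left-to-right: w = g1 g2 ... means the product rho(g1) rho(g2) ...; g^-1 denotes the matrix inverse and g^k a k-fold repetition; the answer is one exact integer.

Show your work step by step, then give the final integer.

-1818906502

rho(a^-1) = [[16, -7], [-9, 4]]
... * rho(b) = [[-1, -2], [-2, -5]]  ->  [[-2, 3], [1, -2]]
... * rho(b) = [[-1, -2], [-2, -5]]  ->  [[-4, -11], [3, 8]]
... * rho(a^-1) = [[16, -7], [-9, 4]]  ->  [[35, -16], [-24, 11]]
... * rho(b^-1) = [[-5, 2], [2, -1]]  ->  [[-207, 86], [142, -59]]
... * rho(a^-1) = [[16, -7], [-9, 4]]  ->  [[-4086, 1793], [2803, -1230]]
... * rho(b^-1) = [[-5, 2], [2, -1]]  ->  [[24016, -9965], [-16475, 6836]]
... * rho(a^-1) = [[16, -7], [-9, 4]]  ->  [[473941, -207972], [-325124, 142669]]
... * rho(a^-1) = [[16, -7], [-9, 4]]  ->  [[9454804, -4149475], [-6486005, 2846544]]
... * rho(b^-1) = [[-5, 2], [2, -1]]  ->  [[-55572970, 23059083], [38123113, -15818554]]
... * rho(a) = [[4, 7], [9, 16]]  ->  [[-14760133, -20065462], [10125466, 13764927]]
... * rho(b^-1) = [[-5, 2], [2, -1]]  ->  [[33669741, -9454804], [-23097476, 6486005]]
... * rho(a) = [[4, 7], [9, 16]]  ->  [[49585728, 84411323], [-34015859, -57906252]]
... * rho(b^-1) = [[-5, 2], [2, -1]]  ->  [[-79105994, 14760133], [54266791, -10125466]]
... * rho(a^-1) = [[16, -7], [-9, 4]]  ->  [[-1398537101, 612782490], [959397850, -420369401]]
tr = -1398537101 + -420369401 = -1818906502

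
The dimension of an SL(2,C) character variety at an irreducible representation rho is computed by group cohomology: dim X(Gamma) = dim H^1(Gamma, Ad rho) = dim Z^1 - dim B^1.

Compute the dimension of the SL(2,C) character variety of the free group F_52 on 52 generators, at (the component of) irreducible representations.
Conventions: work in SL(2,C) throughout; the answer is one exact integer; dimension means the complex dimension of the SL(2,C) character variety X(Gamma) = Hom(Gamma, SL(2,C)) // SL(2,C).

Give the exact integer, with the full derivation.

Gamma = F_52 has 52 generators and no relators.
So Z^1 = (sl_2)^52 in full: dim Z^1 = 156.
Irreducibility makes the coboundary map sl_2 -> Z^1 injective (trivial centralizer), so dim B^1 = 3.
Therefore dim X = 156 - 3 = 153.

153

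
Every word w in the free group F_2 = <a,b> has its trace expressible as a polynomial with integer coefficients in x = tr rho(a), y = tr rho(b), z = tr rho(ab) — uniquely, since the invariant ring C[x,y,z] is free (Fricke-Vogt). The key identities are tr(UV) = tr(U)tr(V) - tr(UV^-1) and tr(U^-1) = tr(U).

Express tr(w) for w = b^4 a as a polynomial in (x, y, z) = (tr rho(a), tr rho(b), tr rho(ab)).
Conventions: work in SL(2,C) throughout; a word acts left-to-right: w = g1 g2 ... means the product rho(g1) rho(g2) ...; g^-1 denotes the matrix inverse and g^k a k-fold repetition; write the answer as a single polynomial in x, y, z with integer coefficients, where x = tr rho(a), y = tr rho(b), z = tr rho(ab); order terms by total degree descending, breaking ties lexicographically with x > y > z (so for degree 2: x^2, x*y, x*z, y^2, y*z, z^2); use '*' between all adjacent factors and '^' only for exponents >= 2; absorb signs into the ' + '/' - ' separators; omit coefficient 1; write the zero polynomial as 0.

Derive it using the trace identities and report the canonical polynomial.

y^3*z - x*y^2 - 2*y*z + x

trace(a b^2) = trace(b)*trace(a b) - trace(a)   [square of b] = y*z - x
trace(b a b^2) = trace(b)*trace(a b^2) - trace(a b)   [square of b] = y^2*z - x*y - z
trace(b^4 a) = trace(b)*trace(b a b^2) - trace(b a b)   [square of b] = y^3*z - x*y^2 - 2*y*z + x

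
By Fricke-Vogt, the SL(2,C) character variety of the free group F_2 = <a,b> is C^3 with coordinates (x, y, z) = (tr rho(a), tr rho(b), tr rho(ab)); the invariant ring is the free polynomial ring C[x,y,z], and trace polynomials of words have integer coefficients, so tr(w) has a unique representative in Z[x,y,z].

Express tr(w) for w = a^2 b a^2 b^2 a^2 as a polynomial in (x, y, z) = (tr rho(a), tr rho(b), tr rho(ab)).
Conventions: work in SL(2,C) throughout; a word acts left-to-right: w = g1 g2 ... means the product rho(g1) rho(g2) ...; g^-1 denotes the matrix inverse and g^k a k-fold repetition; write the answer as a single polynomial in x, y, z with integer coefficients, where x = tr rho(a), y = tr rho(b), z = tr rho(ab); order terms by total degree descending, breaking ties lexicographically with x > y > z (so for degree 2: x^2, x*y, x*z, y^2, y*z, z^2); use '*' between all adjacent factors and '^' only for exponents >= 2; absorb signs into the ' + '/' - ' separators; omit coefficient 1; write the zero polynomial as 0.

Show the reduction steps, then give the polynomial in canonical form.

trace(b a b a) = trace(a b) * trace(a b) - trace(1)  (split on a) = z^2 - 2
trace(b a b) = trace(b) * trace(a b) - trace(a)  (reduce the b square) = y*z - x
trace(a b a^2 b) = trace(a) * trace(b a b a) - trace(b a b)  (reduce the a square) = x*z^2 - y*z - x
trace(a b a) = trace(a) * trace(b a) - trace(b)  (reduce the a square) = x*z - y
trace(a b a^2) = trace(a) * trace(a b a) - trace(a b)  (reduce the a square) = x^2*z - x*y - z
trace(b a^2 b^2 a) = trace(b) * trace(a b a^2 b) - trace(a b a^2)  (reduce the b square) = x*y*z^2 - x^2*z - y^2*z + z
trace(b^2) = trace(b) * trace(b) - trace(1)  (reduce the b square) = y^2 - 2
trace(b a^2 b) = trace(a) * trace(b^2 a) - trace(b^2)  (reduce the a square) = x*y*z - x^2 - y^2 + 2
trace(b a^2 b^2) = trace(b) * trace(b a^2 b) - trace(b a^2)  (reduce the b square) = x*y^2*z - x^2*y - y^3 - x*z + 3*y
trace(a b a^2 b^2 a) = trace(a) * trace(b a^2 b^2 a) - trace(b a^2 b^2)  (reduce the a square) = x^2*y*z^2 - x^3*z - 2*x*y^2*z + x^2*y + y^3 + 2*x*z - 3*y
trace(a^2 b a^2 b^2 a) = trace(a) * trace(a b a^2 b^2 a) - trace(a b a^2 b^2)  (reduce the a square) = x^3*y*z^2 - x^4*z - 2*x^2*y^2*z + x^3*y + x*y^3 - x*y*z^2 + 3*x^2*z + y^2*z - 3*x*y - z
trace(a^2 b a^2 b^2 a^2) = trace(a) * trace(a^2 b a^2 b^2 a) - trace(a^2 b a^2 b^2)  (reduce the a square) = x^4*y*z^2 - x^5*z - 2*x^3*y^2*z + x^4*y + x^2*y^3 - 2*x^2*y*z^2 + 4*x^3*z + 3*x*y^2*z - 4*x^2*y - y^3 - 3*x*z + 3*y

x^4*y*z^2 - x^5*z - 2*x^3*y^2*z + x^4*y + x^2*y^3 - 2*x^2*y*z^2 + 4*x^3*z + 3*x*y^2*z - 4*x^2*y - y^3 - 3*x*z + 3*y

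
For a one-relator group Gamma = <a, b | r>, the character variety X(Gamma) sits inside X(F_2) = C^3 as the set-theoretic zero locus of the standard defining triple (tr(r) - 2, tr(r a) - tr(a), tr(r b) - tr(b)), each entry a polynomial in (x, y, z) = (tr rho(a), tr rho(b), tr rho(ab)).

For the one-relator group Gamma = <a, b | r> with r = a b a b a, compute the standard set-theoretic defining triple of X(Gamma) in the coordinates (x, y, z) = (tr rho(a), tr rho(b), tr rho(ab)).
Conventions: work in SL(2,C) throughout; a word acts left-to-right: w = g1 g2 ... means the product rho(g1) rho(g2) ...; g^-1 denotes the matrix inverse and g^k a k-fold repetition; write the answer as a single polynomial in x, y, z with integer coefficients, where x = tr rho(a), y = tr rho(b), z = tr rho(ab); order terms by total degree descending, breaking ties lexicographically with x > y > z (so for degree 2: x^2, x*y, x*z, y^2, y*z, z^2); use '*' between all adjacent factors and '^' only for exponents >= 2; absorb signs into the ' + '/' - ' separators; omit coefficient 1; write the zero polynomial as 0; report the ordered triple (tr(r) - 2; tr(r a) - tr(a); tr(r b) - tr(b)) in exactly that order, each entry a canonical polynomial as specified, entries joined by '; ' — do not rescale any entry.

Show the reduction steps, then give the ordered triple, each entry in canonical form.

apply: tr(b a b a) = tr(a b)*tr(a b) - tr(1)  (split on a) = z^2 - 2
tr(b a b) = tr(b)*tr(a b) - tr(a)  (reduce the b square) = y*z - x
apply: tr(a b a b a) = tr(a)*tr(b a b a) - tr(b a b)  (reduce the a square) = x*z^2 - y*z - x
use: tr(a b a b a^2) = tr(a)*tr(a b a b a) - tr(a b a b)  (reduce the a square) = x^2*z^2 - x*y*z - x^2 - z^2 + 2
apply: tr(a b a b a b) = tr(a b a b)*tr(a b) - tr(b a)   [split at repeated a] = z^3 - 3*z
assemble the triple (tr(r) - 2; tr(r a) - x; tr(r b) - y)

x*z^2 - y*z - x - 2; x^2*z^2 - x*y*z - x^2 - z^2 - x + 2; z^3 - y - 3*z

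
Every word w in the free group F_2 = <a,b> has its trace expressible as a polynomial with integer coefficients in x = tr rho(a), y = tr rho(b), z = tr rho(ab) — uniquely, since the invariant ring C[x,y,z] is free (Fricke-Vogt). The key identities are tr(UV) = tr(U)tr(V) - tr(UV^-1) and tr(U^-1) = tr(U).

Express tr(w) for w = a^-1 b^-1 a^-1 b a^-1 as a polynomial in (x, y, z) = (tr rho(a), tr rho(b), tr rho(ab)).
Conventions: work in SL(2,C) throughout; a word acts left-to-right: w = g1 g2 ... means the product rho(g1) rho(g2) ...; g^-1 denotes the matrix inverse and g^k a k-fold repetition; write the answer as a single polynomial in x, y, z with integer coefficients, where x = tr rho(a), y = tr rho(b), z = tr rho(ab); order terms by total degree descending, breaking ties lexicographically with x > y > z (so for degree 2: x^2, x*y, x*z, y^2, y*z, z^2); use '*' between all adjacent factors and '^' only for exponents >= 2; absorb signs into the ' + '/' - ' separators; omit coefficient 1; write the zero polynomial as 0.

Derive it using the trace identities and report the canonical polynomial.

reduce: tr(a^-1 b) = tr(b) * tr(a) - tr(b a) = x*y - z
tr(b a^-2) = tr(a^-1 b) * tr(a) - tr(a^-1 b a) = x^2*y - x*z - y
reduce: tr(a^-1 b a^-2) = tr(b a^-2) * tr(a) - tr(b a^-1) = x^3*y - x^2*z - 2*x*y + z
so tr(b^2) = tr(b) * tr(b) - tr(1) = y^2 - 2
tr(b^2 a) = tr(b) * tr(a b) - tr(a) = y*z - x
reduce: tr(b a^-1 b) = tr(b^2) * tr(a) - tr(b^2 a) = x*y^2 - y*z - x
so tr(b a b a) = tr(a b) * tr(a b) - tr(1) = z^2 - 2
so tr(b a^-1 b a) = tr(b a b) * tr(a) - tr(b a b a) = x*y*z - x^2 - z^2 + 2
reduce: tr(b a^-1 b a^-1) = tr(b a^-1 b) * tr(a) - tr(b a^-1 b a) = x^2*y^2 - 2*x*y*z + z^2 - 2
so tr(a^-1 b a^-2 b) = tr(b a^-1 b a^-1) * tr(a) - tr(b a^-1 b) = x^3*y^2 - 2*x^2*y*z - x*y^2 + x*z^2 + y*z - x
tr(a^-1 b^-1 a^-1 b a^-1) = tr(a^-1 b a^-2) * tr(b) - tr(a^-1 b a^-2 b) = x^2*y*z - x*y^2 - x*z^2 + x

x^2*y*z - x*y^2 - x*z^2 + x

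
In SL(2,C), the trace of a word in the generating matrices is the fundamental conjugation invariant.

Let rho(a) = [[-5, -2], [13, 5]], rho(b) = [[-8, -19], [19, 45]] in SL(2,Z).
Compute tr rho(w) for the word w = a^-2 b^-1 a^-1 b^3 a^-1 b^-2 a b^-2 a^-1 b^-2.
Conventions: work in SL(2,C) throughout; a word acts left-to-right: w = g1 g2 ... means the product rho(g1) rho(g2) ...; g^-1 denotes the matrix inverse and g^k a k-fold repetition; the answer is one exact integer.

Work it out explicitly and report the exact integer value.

rho(a^-1) = [[5, 2], [-13, -5]]
... * rho(a^-1) = [[5, 2], [-13, -5]]  ->  [[-1, 0], [0, -1]]
... * rho(b^-1) = [[45, 19], [-19, -8]]  ->  [[-45, -19], [19, 8]]
... * rho(a^-1) = [[5, 2], [-13, -5]]  ->  [[22, 5], [-9, -2]]
... * rho(b) = [[-8, -19], [19, 45]]  ->  [[-81, -193], [34, 81]]
... * rho(b) = [[-8, -19], [19, 45]]  ->  [[-3019, -7146], [1267, 2999]]
... * rho(b) = [[-8, -19], [19, 45]]  ->  [[-111622, -264209], [46845, 110882]]
... * rho(a^-1) = [[5, 2], [-13, -5]]  ->  [[2876607, 1097801], [-1207241, -460720]]
... * rho(b^-1) = [[45, 19], [-19, -8]]  ->  [[108589096, 45873125], [-45572165, -19251819]]
... * rho(b^-1) = [[45, 19], [-19, -8]]  ->  [[4014919945, 1696207824], [-1684962864, -711856583]]
... * rho(a) = [[-5, -2], [13, 5]]  ->  [[1976101987, 451199230], [-829321259, -189357187]]
... * rho(b^-1) = [[45, 19], [-19, -8]]  ->  [[80351804045, 33936343913], [-33721670102, -14242246425]]
... * rho(b^-1) = [[45, 19], [-19, -8]]  ->  [[2971040647678, 1255193525551], [-1246872472515, -526773760538]]
... * rho(a^-1) = [[5, 2], [-13, -5]]  ->  [[-1462312593773, -333886332399], [613696524419, 140123857660]]
... * rho(b^-1) = [[45, 19], [-19, -8]]  ->  [[-59460226404204, -25112848622495], [24953990303315, 10539243102681]]
... * rho(b^-1) = [[45, 19], [-19, -8]]  ->  [[-2198566064361775, -928841512699916], [922683944698236, 389811870941537]]
tr = -2198566064361775 + 389811870941537 = -1808754193420238

-1808754193420238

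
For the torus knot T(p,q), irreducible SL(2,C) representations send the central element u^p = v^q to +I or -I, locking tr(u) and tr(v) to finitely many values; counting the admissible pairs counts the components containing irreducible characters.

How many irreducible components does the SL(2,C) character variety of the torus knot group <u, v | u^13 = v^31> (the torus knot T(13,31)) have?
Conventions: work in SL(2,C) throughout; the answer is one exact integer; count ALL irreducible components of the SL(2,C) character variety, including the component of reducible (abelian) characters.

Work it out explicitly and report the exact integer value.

For T(13,31): irreducibility forces the central element u^13 = v^31 to one of +I, -I.
So on each irreducible component the traces are pinned: tr(u) = 2*cos(pi*alpha/13) with 1 <= alpha <= 12, tr(v) = 2*cos(pi*beta/31) with 1 <= beta <= 30.
u^13 = (-1)^alpha I and v^31 = (-1)^beta I must agree, so alpha and beta have equal parity.
Enumerate parity-matched pairs: 6*15 odd-odd plus 6*15 even-even gives 180.
components with irreducible characters: 180; plus the single component of reducible (abelian) characters: total 181.

181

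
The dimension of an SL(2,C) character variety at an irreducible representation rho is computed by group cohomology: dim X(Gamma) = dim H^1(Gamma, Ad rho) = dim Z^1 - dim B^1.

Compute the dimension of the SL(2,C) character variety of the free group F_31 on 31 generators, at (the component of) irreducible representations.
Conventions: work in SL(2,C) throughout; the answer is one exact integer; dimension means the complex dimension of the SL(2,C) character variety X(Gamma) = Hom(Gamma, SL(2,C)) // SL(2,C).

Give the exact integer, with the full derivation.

90

Gamma = F_31 has 31 generators and no relators.
A cocycle picks one sl_2 vector per generator freely, giving dim Z^1 = 3*31 = 93.
Irreducibility makes the coboundary map sl_2 -> Z^1 injective (trivial centralizer), so dim B^1 = 3.
dim H^1 = 93 - 3 = 90, which is dim X.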